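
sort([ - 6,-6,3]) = [  -  6, - 6,3] 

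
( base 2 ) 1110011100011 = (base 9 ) 11126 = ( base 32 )773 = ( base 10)7395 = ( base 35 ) 61a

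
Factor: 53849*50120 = 2698911880 = 2^3*5^1*7^1*179^1*53849^1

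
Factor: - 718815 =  - 3^1*5^1*173^1*277^1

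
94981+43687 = 138668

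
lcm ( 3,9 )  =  9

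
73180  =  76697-3517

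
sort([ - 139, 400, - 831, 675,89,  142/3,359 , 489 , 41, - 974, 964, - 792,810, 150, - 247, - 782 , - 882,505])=[ - 974 ,-882, - 831, - 792, - 782, - 247 , - 139,41, 142/3, 89 , 150,359,400,  489,505,  675,810,964]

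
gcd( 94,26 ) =2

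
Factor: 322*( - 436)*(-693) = 2^3*3^2*7^2*11^1*23^1*109^1 = 97291656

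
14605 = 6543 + 8062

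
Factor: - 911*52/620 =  - 11843/155  =  - 5^( - 1 ) * 13^1*31^( - 1)* 911^1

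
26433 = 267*99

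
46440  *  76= 3529440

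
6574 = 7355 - 781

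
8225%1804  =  1009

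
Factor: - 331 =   -  331^1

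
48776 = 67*728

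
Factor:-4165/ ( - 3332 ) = 5/4= 2^(- 2) * 5^1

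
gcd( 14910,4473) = 1491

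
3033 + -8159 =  - 5126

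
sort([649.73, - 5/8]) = [ - 5/8,  649.73]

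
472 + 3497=3969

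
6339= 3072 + 3267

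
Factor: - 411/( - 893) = 3^1 * 19^( - 1 )*47^( - 1 )*137^1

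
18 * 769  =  13842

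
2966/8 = 1483/4 = 370.75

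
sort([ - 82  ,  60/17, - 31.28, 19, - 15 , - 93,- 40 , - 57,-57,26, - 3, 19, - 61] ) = [ - 93, - 82  , - 61, - 57, - 57, - 40, - 31.28, - 15, -3, 60/17 , 19 , 19,26]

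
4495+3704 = 8199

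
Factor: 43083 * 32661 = 3^4*19^1*191^1 * 4787^1 = 1407133863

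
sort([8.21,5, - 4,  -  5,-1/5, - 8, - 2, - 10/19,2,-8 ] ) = [ - 8,-8,-5,  -  4 ,-2,-10/19, - 1/5,2, 5,  8.21]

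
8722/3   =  8722/3 = 2907.33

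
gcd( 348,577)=1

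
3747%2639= 1108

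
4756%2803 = 1953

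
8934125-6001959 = 2932166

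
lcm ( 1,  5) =5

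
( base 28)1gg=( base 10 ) 1248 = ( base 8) 2340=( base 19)38D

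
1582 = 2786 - 1204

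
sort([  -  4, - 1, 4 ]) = [ - 4 ,-1,4 ]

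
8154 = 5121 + 3033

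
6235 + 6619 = 12854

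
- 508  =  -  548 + 40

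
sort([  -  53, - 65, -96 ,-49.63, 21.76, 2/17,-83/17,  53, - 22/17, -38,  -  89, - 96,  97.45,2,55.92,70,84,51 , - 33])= [  -  96, - 96, - 89, - 65, - 53,-49.63, - 38, - 33, - 83/17,-22/17,2/17,2,21.76, 51,  53 , 55.92,  70 , 84,  97.45]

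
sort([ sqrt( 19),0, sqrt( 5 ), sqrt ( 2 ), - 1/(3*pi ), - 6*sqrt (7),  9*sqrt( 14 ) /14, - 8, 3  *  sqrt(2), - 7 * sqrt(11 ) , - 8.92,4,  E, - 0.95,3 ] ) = [ - 7 * sqrt( 11 ), - 6*sqrt( 7), - 8.92, - 8, - 0.95, - 1/( 3*pi ), 0,sqrt( 2),sqrt ( 5 ),9*sqrt( 14) /14,E,  3 , 4, 3*sqrt( 2 ),sqrt( 19) ] 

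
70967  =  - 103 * (-689 )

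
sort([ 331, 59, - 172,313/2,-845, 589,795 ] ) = [-845, - 172,59,313/2,331, 589,  795 ]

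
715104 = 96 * 7449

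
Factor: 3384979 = 13^1 * 23^1*11321^1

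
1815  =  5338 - 3523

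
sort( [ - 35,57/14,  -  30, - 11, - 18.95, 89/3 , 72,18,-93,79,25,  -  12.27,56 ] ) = [-93, - 35,-30,  -  18.95, - 12.27,-11,57/14,18, 25, 89/3,56 , 72,79]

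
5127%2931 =2196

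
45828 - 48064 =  - 2236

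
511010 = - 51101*( - 10)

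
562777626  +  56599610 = 619377236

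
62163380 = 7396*8405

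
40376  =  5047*8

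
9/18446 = 9/18446 =0.00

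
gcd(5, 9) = 1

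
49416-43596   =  5820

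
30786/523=30786/523= 58.86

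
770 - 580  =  190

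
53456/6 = 26728/3 = 8909.33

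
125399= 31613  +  93786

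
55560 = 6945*8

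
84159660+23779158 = 107938818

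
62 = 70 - 8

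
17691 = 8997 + 8694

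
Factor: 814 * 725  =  590150= 2^1*5^2*11^1*29^1*37^1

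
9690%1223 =1129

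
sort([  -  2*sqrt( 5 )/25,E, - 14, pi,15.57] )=[ - 14, - 2*sqrt( 5 ) /25, E,pi,15.57 ]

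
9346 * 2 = 18692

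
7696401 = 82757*93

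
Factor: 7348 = 2^2 * 11^1*167^1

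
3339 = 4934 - 1595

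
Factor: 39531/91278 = 13177/30426 = 2^( - 1)*3^( - 1)*11^(  -  1 ) * 461^(-1)*13177^1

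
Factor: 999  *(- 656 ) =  -2^4*3^3*37^1 * 41^1 =- 655344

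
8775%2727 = 594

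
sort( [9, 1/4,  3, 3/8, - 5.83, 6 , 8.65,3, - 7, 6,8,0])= [ - 7, - 5.83, 0  ,  1/4, 3/8, 3, 3,6,  6,8,8.65, 9 ] 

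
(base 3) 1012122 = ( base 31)sd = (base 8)1561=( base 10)881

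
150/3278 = 75/1639 = 0.05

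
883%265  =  88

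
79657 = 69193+10464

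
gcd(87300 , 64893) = 291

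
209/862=209/862 = 0.24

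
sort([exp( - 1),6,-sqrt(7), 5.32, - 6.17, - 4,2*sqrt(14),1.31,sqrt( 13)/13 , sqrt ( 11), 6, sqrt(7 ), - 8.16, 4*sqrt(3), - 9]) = [-9,-8.16, - 6.17, - 4, - sqrt(7),sqrt( 13)/13,exp (-1), 1.31,sqrt(7 )  ,  sqrt( 11), 5.32,6,6 , 4*sqrt(3 ), 2*sqrt( 14)]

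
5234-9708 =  -4474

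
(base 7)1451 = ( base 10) 575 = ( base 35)gf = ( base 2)1000111111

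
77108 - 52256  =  24852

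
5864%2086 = 1692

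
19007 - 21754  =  -2747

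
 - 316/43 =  - 8 + 28/43  =  -  7.35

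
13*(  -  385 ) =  - 5005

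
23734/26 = 912 + 11/13 =912.85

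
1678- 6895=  - 5217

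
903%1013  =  903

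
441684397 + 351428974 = 793113371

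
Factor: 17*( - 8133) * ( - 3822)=528433542 = 2^1 * 3^2*7^2*13^1*17^1* 2711^1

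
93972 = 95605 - 1633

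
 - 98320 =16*(-6145) 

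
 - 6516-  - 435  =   - 6081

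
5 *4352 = 21760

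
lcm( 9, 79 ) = 711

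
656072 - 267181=388891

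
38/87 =38/87 = 0.44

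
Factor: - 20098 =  - 2^1*13^1*773^1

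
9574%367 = 32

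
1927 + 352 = 2279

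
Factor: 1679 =23^1*73^1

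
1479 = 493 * 3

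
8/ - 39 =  - 8/39=-0.21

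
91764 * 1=91764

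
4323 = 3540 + 783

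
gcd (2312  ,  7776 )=8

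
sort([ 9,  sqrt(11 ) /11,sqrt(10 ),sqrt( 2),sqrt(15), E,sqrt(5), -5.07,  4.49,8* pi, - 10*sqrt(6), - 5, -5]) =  [  -  10*sqrt(6),-5.07, - 5, - 5, sqrt( 11 ) /11, sqrt(2 ),  sqrt( 5), E,sqrt (10),sqrt(15),4.49,9,8*pi]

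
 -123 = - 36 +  - 87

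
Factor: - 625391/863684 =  - 2^(  -  2)*13^1*73^1 * 659^1*215921^ ( -1) 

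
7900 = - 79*(-100)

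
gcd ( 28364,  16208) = 4052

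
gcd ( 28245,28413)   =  21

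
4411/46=95 +41/46 = 95.89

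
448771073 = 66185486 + 382585587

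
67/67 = 1  =  1.00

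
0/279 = 0 = 0.00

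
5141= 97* 53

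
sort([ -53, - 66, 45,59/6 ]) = [-66,-53, 59/6,  45]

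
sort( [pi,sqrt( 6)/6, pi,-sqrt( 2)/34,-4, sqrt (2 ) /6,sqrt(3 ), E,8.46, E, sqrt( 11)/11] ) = [ -4,-sqrt ( 2)/34, sqrt(2 )/6, sqrt ( 11)/11, sqrt ( 6 )/6, sqrt(3 ),E, E, pi,pi,8.46 ] 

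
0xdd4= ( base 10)3540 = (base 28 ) 4EC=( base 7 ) 13215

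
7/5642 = 1/806 = 0.00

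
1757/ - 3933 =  - 1 + 2176/3933  =  -  0.45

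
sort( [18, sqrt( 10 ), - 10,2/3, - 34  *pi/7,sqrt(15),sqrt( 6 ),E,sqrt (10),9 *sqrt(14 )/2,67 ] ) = [-34*pi/7,-10, 2/3,sqrt( 6)  ,  E , sqrt( 10 ),sqrt(10 ),sqrt(15),9 * sqrt(14 ) /2,  18,67]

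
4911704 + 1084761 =5996465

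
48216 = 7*6888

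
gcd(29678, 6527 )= 1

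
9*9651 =86859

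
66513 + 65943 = 132456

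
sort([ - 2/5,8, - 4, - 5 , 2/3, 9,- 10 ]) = [-10, - 5,-4, - 2/5 , 2/3,  8,9]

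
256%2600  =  256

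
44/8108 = 11/2027 = 0.01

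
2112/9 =704/3 =234.67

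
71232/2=35616= 35616.00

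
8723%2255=1958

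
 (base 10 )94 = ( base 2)1011110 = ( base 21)4A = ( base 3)10111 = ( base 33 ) 2S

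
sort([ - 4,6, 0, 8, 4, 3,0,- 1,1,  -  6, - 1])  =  [ - 6, - 4, - 1, - 1,0,0, 1,  3,4, 6, 8 ] 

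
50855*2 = 101710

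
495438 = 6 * 82573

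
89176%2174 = 42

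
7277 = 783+6494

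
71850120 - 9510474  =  62339646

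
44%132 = 44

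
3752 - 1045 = 2707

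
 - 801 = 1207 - 2008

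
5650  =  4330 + 1320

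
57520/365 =157 + 43/73 = 157.59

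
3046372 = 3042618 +3754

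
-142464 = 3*( - 47488)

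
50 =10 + 40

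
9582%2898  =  888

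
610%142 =42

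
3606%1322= 962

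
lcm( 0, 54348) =0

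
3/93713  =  3/93713 = 0.00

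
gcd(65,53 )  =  1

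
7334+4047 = 11381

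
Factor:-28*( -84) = 2^4*3^1 * 7^2 = 2352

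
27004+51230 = 78234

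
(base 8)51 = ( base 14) 2D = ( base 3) 1112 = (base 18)25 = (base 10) 41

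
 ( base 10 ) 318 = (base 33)9L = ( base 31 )a8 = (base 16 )13E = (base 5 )2233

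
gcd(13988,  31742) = 538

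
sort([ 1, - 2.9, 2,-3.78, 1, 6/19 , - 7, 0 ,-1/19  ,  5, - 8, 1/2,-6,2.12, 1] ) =[ - 8, - 7 , - 6, - 3.78, - 2.9,  -  1/19, 0, 6/19, 1/2 , 1, 1, 1, 2,2.12, 5]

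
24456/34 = 12228/17 =719.29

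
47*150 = 7050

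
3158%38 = 4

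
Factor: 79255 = 5^1*11^2 * 131^1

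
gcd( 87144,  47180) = 4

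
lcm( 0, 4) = 0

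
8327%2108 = 2003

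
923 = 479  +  444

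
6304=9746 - 3442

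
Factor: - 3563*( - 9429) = 33595527 = 3^1*7^2*449^1*509^1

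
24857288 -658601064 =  - 633743776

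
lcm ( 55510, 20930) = 1276730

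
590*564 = 332760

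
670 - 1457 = - 787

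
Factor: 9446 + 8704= 2^1*3^1*5^2*11^2 = 18150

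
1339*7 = 9373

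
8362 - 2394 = 5968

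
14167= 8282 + 5885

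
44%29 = 15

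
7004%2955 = 1094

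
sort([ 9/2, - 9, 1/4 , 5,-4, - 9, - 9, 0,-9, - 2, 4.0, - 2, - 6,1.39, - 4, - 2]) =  [ - 9,-9, - 9, - 9 ,  -  6, - 4, - 4, - 2, - 2,- 2,0, 1/4,  1.39, 4.0, 9/2, 5] 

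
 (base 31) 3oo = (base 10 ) 3651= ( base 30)41L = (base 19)A23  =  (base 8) 7103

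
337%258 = 79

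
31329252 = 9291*3372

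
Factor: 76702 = 2^1 *38351^1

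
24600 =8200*3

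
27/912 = 9/304  =  0.03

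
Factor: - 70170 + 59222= -2^2* 7^1*17^1*23^1 =-10948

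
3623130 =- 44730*(-81) 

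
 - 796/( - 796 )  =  1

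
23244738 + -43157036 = - 19912298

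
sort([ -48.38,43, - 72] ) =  [ - 72,  -  48.38,43 ] 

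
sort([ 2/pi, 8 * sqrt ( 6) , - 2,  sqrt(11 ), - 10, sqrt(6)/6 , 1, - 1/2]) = [ - 10 , - 2, - 1/2, sqrt(6) /6,2/pi, 1, sqrt( 11), 8 * sqrt( 6 )] 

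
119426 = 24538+94888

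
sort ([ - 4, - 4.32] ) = [ - 4.32, - 4] 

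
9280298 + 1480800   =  10761098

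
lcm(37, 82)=3034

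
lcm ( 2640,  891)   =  71280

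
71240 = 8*8905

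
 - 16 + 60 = 44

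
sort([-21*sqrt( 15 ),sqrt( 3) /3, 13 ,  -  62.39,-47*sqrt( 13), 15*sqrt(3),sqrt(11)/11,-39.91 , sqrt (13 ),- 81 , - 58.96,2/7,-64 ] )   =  [- 47 * sqrt( 13), - 21 * sqrt(15), - 81, - 64,- 62.39 , -58.96, - 39.91,2/7,  sqrt( 11)/11, sqrt(3) /3,sqrt(13),13, 15* sqrt (3 )] 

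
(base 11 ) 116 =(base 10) 138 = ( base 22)66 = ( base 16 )8A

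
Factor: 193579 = 17^1*59^1*193^1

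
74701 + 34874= 109575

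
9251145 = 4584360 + 4666785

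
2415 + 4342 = 6757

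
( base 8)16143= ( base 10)7267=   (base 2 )1110001100011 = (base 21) GA1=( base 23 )DGM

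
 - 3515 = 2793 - 6308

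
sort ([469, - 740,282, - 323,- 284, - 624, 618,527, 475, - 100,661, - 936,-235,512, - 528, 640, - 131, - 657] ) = [ - 936, - 740, - 657,-624,  -  528, - 323, - 284, - 235 , - 131, - 100, 282, 469,475, 512,527  ,  618, 640, 661 ] 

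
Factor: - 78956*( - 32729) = 2^2*23^1 * 1423^1*19739^1 = 2584150924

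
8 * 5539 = 44312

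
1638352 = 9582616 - 7944264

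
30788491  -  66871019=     -  36082528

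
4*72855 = 291420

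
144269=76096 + 68173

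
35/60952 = 35/60952 = 0.00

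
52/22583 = 52/22583   =  0.00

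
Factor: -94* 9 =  - 846 =-2^1* 3^2*47^1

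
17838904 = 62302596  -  44463692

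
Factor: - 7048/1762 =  - 4 = - 2^2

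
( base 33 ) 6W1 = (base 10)7591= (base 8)16647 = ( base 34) 6J9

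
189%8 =5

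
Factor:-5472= - 2^5*3^2*19^1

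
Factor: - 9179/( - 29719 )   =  67^1*113^( - 1)*137^1*263^(-1 ) 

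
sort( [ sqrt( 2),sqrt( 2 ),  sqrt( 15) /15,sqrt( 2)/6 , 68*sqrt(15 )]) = [sqrt ( 2)/6,sqrt(15)/15,sqrt( 2), sqrt ( 2) , 68*sqrt( 15 ) ]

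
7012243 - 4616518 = 2395725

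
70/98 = 5/7 = 0.71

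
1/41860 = 1/41860 = 0.00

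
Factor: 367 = 367^1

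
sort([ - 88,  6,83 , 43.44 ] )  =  [ - 88, 6,43.44,83] 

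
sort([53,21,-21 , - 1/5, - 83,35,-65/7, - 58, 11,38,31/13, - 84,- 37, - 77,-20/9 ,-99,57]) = [  -  99,-84,-83,-77,- 58, - 37, - 21,-65/7,-20/9,-1/5,  31/13, 11,21,  35, 38,  53,57]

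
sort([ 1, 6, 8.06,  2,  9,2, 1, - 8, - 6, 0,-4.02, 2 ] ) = [  -  8,-6,  -  4.02,0 , 1, 1, 2,  2, 2, 6,8.06, 9 ] 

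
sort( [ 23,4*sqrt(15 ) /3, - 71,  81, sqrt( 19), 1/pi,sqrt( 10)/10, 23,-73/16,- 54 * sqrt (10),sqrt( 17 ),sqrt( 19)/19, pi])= [-54*sqrt( 10 ), - 71, - 73/16, sqrt( 19 )/19,sqrt( 10) /10,1/pi,pi, sqrt ( 17),sqrt(19),  4 * sqrt(15)/3, 23, 23,  81] 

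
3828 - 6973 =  - 3145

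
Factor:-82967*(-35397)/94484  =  2^(-2)*3^4 * 13^( - 1)*  19^1 * 79^ (-1)*163^1 *509^1= 127686213/4108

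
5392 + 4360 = 9752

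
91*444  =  40404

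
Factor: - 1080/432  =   - 5/2 = - 2^( - 1 )*5^1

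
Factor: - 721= - 7^1*103^1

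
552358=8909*62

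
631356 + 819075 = 1450431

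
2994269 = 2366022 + 628247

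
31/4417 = 31/4417 = 0.01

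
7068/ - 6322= - 3534/3161 =- 1.12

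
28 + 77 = 105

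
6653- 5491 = 1162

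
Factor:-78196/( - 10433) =2^2 * 113^1*173^1*10433^( - 1 )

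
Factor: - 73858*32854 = -2^2 * 16427^1 * 36929^1 = -2426530732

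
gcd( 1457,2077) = 31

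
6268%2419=1430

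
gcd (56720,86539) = 1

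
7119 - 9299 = - 2180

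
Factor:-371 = -7^1*53^1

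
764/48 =15 + 11/12 = 15.92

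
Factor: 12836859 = 3^1 * 7^1  *  611279^1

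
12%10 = 2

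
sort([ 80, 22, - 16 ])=[-16 , 22, 80] 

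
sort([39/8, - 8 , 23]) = [ - 8, 39/8, 23 ] 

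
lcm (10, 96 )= 480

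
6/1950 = 1/325 = 0.00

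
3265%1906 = 1359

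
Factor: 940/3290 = 2/7  =  2^1 * 7^ ( - 1) 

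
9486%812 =554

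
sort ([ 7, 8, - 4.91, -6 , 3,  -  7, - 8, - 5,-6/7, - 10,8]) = [-10, - 8,-7 ,  -  6,-5,-4.91,  -  6/7,  3, 7, 8,8]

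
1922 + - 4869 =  - 2947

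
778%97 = 2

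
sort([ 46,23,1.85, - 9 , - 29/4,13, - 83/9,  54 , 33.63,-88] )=[ - 88, - 83/9, - 9, - 29/4, 1.85,13, 23,33.63 , 46,  54]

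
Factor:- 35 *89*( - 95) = 295925= 5^2*7^1 * 19^1*89^1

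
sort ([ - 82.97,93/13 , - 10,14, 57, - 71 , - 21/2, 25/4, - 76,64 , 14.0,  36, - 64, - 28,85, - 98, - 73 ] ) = [- 98,- 82.97, - 76, - 73,  -  71, - 64, - 28, - 21/2, - 10 , 25/4,93/13,14, 14.0,36, 57,64, 85]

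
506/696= 253/348 = 0.73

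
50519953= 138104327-87584374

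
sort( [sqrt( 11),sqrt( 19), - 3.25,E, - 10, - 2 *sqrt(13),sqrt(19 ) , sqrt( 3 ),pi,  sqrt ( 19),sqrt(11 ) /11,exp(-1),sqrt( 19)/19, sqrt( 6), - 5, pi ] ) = [-10, - 2 * sqrt( 13), - 5, - 3.25,sqrt( 19 ) /19,sqrt( 11)/11,exp( - 1),sqrt( 3 ),sqrt(6),E,pi,pi, sqrt( 11 ),sqrt( 19),sqrt(19), sqrt(19 ) ] 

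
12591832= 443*28424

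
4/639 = 4/639 = 0.01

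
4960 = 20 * 248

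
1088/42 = 25 + 19/21 = 25.90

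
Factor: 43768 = 2^3 *5471^1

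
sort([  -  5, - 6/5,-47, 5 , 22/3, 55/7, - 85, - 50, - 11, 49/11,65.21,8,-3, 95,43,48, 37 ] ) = [ - 85, - 50,- 47, - 11,-5,-3, - 6/5,49/11 , 5, 22/3, 55/7, 8, 37, 43, 48 , 65.21,  95 ]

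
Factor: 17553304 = 2^3*349^1 * 6287^1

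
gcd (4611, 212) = 53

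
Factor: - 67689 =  - 3^3*23^1*109^1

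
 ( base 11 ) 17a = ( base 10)208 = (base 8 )320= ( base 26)80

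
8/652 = 2/163 = 0.01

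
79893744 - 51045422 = 28848322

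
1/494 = 1/494 = 0.00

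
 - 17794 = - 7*2542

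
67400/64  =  1053+1/8 = 1053.12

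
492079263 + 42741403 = 534820666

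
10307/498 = 20  +  347/498 = 20.70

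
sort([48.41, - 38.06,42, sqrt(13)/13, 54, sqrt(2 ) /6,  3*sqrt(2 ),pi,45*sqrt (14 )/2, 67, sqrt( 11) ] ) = [ - 38.06,sqrt(2)/6 , sqrt (13)/13,  pi,sqrt(11 ), 3*sqrt(2 ), 42, 48.41, 54,67, 45*sqrt(14 )/2 ] 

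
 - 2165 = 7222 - 9387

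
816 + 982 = 1798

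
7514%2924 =1666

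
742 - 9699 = -8957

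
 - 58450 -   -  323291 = 264841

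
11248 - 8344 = 2904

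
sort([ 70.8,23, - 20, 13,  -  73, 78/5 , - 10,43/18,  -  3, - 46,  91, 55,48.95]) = [- 73, - 46, - 20,  -  10, - 3, 43/18, 13, 78/5, 23 , 48.95, 55, 70.8, 91]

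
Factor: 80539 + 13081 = 2^2 * 5^1*31^1*151^1 = 93620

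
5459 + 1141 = 6600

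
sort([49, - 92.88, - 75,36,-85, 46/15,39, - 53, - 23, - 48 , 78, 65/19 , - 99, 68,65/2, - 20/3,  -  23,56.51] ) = [ - 99 , - 92.88,-85, - 75, - 53 ,- 48,  -  23,  -  23, - 20/3,46/15,65/19,65/2, 36,  39,  49 , 56.51, 68, 78 ] 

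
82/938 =41/469=0.09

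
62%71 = 62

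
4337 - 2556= 1781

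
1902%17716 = 1902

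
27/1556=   27/1556=0.02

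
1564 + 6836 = 8400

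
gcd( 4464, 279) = 279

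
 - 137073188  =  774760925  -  911834113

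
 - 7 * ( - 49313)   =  345191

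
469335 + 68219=537554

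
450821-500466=-49645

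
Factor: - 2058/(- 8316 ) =2^ ( - 1 )*3^( - 2)*7^2*11^(- 1) = 49/198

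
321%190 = 131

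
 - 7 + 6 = -1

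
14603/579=25+128/579  =  25.22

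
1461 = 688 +773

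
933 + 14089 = 15022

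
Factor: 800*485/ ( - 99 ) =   -  2^5*3^( - 2 )*5^3*11^( - 1)*97^1 = - 388000/99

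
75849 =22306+53543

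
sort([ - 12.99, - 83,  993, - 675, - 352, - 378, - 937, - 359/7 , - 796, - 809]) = [-937 , -809 , - 796, - 675 , - 378,  -  352, - 83,- 359/7, - 12.99,993 ]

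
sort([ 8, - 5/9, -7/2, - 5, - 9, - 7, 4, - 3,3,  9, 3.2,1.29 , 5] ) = [ - 9, - 7,-5,  -  7/2, - 3, - 5/9,  1.29, 3, 3.2, 4,5,8, 9]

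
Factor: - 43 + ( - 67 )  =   - 110  =  -  2^1 * 5^1*11^1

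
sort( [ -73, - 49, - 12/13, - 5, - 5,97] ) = [ - 73, - 49, - 5, - 5, - 12/13, 97 ]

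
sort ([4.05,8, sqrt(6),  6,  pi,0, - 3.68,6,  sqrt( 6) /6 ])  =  [ - 3.68,0,sqrt( 6)/6,sqrt( 6),pi, 4.05,6 , 6, 8]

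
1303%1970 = 1303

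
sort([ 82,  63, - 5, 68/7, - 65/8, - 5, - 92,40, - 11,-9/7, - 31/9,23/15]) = [ - 92, - 11, - 65/8, - 5, - 5, - 31/9, - 9/7, 23/15,68/7,  40, 63,82] 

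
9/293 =9/293 = 0.03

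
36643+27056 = 63699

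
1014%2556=1014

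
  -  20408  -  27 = - 20435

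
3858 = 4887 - 1029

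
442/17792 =221/8896  =  0.02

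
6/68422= 3/34211=0.00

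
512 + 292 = 804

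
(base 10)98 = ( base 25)3n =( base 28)3e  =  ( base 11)8A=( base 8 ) 142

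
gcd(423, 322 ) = 1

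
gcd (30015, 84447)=9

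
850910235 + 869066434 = 1719976669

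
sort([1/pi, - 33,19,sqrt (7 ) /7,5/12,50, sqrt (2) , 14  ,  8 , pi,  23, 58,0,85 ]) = [ - 33,0, 1/pi,sqrt( 7 )/7,  5/12,sqrt(2 ),pi,  8, 14,  19, 23,50,58,85 ] 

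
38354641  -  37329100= 1025541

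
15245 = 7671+7574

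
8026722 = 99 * 81078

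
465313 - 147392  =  317921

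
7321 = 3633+3688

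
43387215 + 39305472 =82692687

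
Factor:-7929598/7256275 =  - 2^1 * 5^( - 2) *13^( - 1 )*83^( - 1 ) *193^1*269^(  -  1 )*20543^1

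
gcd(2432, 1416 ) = 8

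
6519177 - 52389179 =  - 45870002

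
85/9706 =85/9706 =0.01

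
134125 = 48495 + 85630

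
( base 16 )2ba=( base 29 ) o2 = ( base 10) 698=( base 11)585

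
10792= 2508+8284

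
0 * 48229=0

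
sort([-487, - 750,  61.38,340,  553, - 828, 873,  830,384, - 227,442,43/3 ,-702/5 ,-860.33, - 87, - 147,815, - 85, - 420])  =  [-860.33, - 828, - 750,  -  487, - 420, - 227, - 147, - 702/5, - 87, - 85, 43/3,61.38, 340, 384,442, 553 , 815,  830, 873 ] 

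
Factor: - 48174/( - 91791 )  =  2^1*3^( - 1)*  37^1* 47^( - 1)   =  74/141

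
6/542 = 3/271 = 0.01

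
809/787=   809/787 = 1.03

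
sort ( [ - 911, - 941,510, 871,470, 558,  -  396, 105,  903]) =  [ - 941,-911, - 396, 105, 470, 510, 558 , 871,903 ]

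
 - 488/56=- 61/7  =  -8.71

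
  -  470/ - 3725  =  94/745 = 0.13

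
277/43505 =277/43505 = 0.01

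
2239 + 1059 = 3298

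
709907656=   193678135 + 516229521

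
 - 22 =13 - 35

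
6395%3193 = 9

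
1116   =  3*372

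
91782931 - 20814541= 70968390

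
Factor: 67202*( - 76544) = -2^9*13^1*23^1*33601^1 = -5143909888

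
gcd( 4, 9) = 1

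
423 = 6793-6370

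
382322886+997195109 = 1379517995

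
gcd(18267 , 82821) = 3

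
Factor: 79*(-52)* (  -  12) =2^4 *3^1*13^1 *79^1 = 49296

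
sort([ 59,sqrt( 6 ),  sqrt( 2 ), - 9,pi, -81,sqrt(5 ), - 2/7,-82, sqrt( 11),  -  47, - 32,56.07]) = [ - 82 , - 81, - 47,-32, - 9,-2/7 , sqrt(2),sqrt( 5), sqrt(6),pi, sqrt (11 ) , 56.07,59] 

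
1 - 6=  - 5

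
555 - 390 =165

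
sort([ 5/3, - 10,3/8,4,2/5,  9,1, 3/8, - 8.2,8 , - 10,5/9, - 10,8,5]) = [-10 , - 10 ,  -  10, -8.2, 3/8, 3/8, 2/5,5/9,1,  5/3,  4,5, 8,8,9]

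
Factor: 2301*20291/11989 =3^1*13^1*19^ ( - 1 )*59^1*103^1*197^1*631^( - 1 ) = 46689591/11989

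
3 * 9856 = 29568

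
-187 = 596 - 783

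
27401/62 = 441+ 59/62 = 441.95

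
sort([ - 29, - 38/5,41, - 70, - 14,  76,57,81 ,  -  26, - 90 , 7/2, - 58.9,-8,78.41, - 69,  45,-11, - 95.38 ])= [- 95.38, - 90, - 70, - 69,-58.9, - 29,-26,- 14,-11,-8, - 38/5, 7/2, 41,  45,57,76,  78.41,81]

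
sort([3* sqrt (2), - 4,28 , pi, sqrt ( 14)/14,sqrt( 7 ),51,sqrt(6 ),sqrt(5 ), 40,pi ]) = [ - 4, sqrt( 14 ) /14,sqrt( 5), sqrt( 6), sqrt( 7),pi,pi, 3*sqrt( 2),  28,40,51]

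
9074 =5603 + 3471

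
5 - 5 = 0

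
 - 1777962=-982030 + -795932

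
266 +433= 699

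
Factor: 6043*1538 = 9294134 = 2^1 * 769^1*6043^1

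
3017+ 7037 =10054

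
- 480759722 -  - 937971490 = 457211768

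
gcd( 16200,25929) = 9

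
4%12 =4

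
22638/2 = 11319 = 11319.00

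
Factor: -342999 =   -  3^2*23^1*1657^1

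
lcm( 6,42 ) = 42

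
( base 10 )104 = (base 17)62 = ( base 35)2Y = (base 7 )206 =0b1101000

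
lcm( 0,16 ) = 0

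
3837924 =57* 67332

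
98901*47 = 4648347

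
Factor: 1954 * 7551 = 14754654 = 2^1*3^2 *839^1*977^1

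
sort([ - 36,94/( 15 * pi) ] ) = [ -36,  94/( 15*pi) ] 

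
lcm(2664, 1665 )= 13320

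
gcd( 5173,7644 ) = 7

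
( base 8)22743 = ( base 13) 4551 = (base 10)9699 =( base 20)144J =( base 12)5743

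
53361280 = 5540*9632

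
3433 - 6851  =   - 3418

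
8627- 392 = 8235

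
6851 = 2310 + 4541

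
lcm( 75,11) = 825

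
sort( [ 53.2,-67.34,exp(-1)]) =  [  -  67.34,exp(-1),53.2] 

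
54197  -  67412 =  -13215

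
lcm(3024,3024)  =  3024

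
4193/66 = 63 + 35/66 = 63.53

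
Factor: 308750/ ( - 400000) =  - 2^( - 6)*5^ ( - 1)*13^1*19^1 = - 247/320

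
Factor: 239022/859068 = 271/974 = 2^( - 1)*271^1*487^ (-1) 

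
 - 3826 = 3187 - 7013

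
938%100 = 38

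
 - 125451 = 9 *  (-13939)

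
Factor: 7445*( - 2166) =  - 2^1*3^1*5^1*19^2*1489^1= -16125870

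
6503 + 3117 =9620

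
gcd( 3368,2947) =421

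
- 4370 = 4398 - 8768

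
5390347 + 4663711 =10054058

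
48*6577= 315696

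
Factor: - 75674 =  - 2^1*157^1*241^1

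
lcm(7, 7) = 7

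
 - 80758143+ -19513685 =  - 100271828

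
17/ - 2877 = -17/2877 = -0.01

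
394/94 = 197/47 = 4.19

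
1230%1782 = 1230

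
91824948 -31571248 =60253700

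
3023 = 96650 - 93627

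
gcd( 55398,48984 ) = 6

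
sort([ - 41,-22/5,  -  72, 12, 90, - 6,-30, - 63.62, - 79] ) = [ - 79, - 72, - 63.62, - 41, - 30, - 6, - 22/5, 12, 90 ] 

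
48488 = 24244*2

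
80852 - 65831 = 15021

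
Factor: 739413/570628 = 2^( - 2) *3^2*29^1*2833^1*142657^( - 1)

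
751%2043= 751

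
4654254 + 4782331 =9436585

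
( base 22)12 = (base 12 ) 20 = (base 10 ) 24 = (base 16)18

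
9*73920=665280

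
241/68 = 241/68 = 3.54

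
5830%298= 168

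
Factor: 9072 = 2^4*3^4*7^1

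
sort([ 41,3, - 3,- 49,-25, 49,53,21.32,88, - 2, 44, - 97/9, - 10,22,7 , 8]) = [ - 49, - 25,-97/9, - 10, - 3, - 2,3, 7,8,21.32, 22,41,44,49,53, 88]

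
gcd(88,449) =1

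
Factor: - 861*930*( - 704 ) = 2^7*3^2*5^1*7^1*11^1*31^1*41^1 = 563713920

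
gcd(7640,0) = 7640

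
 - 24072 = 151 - 24223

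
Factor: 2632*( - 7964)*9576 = - 200724910848  =  - 2^8*3^2*7^2 * 11^1*19^1*47^1*181^1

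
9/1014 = 3/338 = 0.01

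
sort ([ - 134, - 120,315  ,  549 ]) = [  -  134, - 120 , 315,549]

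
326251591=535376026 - 209124435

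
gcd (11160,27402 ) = 6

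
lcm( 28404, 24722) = 1334988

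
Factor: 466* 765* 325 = 2^1 * 3^2 * 5^3 * 13^1*17^1*233^1= 115859250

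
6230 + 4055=10285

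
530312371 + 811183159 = 1341495530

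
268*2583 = 692244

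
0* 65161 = 0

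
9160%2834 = 658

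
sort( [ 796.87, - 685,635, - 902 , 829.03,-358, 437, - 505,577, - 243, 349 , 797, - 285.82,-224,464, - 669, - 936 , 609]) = [ - 936, - 902, - 685, - 669, - 505, -358, - 285.82, - 243, - 224,349, 437,  464 , 577, 609,635,796.87,  797, 829.03]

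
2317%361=151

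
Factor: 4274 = 2^1 * 2137^1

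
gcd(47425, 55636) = 7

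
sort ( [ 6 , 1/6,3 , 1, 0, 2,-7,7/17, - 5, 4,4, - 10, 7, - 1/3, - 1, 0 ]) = [-10, - 7, - 5,- 1, - 1/3 , 0, 0,1/6,7/17, 1 , 2, 3, 4,4, 6, 7 ] 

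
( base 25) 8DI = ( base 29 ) 6A7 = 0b1010011011111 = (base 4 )1103133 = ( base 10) 5343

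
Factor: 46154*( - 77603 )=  - 2^1 * 47^1 * 71^1 * 491^1 * 1093^1  =  - 3581688862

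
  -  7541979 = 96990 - 7638969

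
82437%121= 36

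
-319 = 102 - 421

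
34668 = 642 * 54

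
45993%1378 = 519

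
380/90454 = 190/45227 = 0.00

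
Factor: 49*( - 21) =  -  3^1 * 7^3 = - 1029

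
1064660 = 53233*20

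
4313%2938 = 1375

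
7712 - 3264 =4448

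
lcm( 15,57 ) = 285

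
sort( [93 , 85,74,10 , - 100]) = [  -  100,10,74,85,  93]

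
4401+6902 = 11303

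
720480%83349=53688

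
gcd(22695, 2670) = 1335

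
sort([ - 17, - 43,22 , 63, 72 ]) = [ - 43,-17,22, 63, 72 ] 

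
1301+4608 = 5909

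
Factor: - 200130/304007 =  - 210/319 = -2^1*3^1*5^1*7^1 *11^( - 1)*29^( - 1 ) 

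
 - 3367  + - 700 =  - 4067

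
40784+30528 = 71312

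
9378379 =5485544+3892835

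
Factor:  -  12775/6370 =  - 2^( - 1)*5^1  *7^( - 1)*13^( - 1)*73^1 = - 365/182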